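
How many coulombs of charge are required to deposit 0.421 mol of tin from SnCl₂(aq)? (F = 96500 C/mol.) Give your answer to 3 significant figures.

81300 C

Sn²⁺ + 2e⁻ → Sn, so n(e⁻) = 2 × 0.421 = 0.8420 mol
Q = 0.8420 × 96500 = 81250 C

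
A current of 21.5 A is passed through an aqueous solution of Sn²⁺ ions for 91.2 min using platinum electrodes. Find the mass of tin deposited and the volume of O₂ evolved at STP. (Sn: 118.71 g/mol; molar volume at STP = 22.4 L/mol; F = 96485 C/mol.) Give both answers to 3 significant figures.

72.4 g Sn; 6.83 L O₂

Q = 21.5 × 5472 = 1.176×10^5 C; n(e⁻) = 1.176×10^5 / 96485 = 1.219 mol
Cathode: Sn²⁺ + 2e⁻ → Sn → n(Sn) = 1.219/2 = 0.6095 mol → 72.4 g
Anode: 2H₂O → O₂ + 4H⁺ + 4e⁻ → n(O₂) = 1.219/4 = 0.3048 mol → 6.83 L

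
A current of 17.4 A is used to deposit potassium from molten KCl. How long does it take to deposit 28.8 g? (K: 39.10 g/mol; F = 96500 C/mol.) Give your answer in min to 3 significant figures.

n(K) = 28.8 / 39.10 = 0.7366 mol
K⁺ + e⁻ → K, so n(e⁻) = 0.7366 mol
Q = 0.7366 × 96500 = 71080 C
t = Q / I = 71080 / 17.4 = 4085 s = 68.1 min

68.1 min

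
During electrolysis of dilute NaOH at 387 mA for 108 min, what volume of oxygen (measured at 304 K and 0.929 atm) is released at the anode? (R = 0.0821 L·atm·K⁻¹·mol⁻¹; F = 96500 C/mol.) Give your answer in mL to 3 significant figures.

Q = 0.387 A × 6480 s = 2508 C
Moles of electrons = 2508 / 96500 = 0.02599 mol
2H₂O → O₂ + 4H⁺ + 4e⁻, so n(O₂) = 0.02599 / 4 = 0.006498 mol
V = nRT/P = 0.006498 × 0.0821 × 304 / 0.929 = 0.1746 L
= 175 mL

175 mL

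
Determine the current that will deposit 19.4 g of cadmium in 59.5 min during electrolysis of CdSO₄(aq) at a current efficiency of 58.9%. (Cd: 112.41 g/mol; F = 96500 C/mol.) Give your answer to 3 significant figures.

n(Cd) = 19.4 / 112.41 = 0.1726 mol
Cd²⁺ + 2e⁻ → Cd, so n(e⁻) = 2 × 0.1726 = 0.3452 mol
Q = 0.3452 × 96500 / 0.589 = 56560 C
I = Q / t = 56560 / 3570 s = 15.8 A

15.8 A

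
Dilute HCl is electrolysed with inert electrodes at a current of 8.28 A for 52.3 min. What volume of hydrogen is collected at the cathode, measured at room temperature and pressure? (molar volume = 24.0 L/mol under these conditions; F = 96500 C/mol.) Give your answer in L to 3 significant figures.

Q = It = 8.28 × 3138 = 25980 C
Moles of electrons = 25980 / 96500 = 0.2692 mol
2H⁺ + 2e⁻ → H₂, so n(H₂) = 0.2692 / 2 = 0.1346 mol
V = 0.1346 × 24.0 = 3.230 L

3.23 L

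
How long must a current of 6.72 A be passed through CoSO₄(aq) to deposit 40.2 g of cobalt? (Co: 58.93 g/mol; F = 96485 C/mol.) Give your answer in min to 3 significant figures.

n(Co) = 40.2 / 58.93 = 0.6822 mol
Co²⁺ + 2e⁻ → Co, so n(e⁻) = 2 × 0.6822 = 1.364 mol
Q = 1.364 × 96485 = 1.316×10^5 C
t = Q / I = 1.316×10^5 / 6.72 = 19580 s = 326 min

326 min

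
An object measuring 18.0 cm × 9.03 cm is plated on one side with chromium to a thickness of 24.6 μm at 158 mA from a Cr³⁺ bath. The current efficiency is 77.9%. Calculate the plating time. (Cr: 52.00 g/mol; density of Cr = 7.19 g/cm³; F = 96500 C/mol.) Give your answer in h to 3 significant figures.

36.1 h

Plated area = 18.0 × 9.03 = 162.5 cm²
Volume = 162.5 × 24.6×10⁻⁴ cm = 0.3998 cm³
m(Cr) = 0.3998 × 7.19 = 2.875 g
n(Cr) = 2.875 / 52.00 = 0.05529 mol; n(e⁻) = 3 × 0.05529 = 0.1659 mol
Q = 0.1659 × 96500 / 0.779 = 20550 C
t = 20550 / 0.158 = 1.301×10^5 s = 36.1 h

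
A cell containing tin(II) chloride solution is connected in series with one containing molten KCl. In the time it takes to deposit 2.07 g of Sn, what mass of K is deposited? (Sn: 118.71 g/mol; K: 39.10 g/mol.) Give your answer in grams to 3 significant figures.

n(Sn) = 2.07 / 118.71 = 0.01744 mol
Sn²⁺ + 2e⁻ → Sn, so n(e⁻) = 2 × 0.01744 = 0.03488 mol
The cells are in series, so the same charge (and hence the same n(e⁻) = 0.03488 mol) passes through both.
K⁺ + e⁻ → K, so n(K) = 0.03488 mol
m(K) = 0.03488 × 39.10 = 1.36 g

1.36 g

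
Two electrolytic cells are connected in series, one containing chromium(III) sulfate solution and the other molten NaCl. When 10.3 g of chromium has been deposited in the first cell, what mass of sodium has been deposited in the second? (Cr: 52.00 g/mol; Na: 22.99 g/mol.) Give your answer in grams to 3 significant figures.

n(Cr) = 10.3 / 52.00 = 0.1981 mol
Cr³⁺ + 3e⁻ → Cr, so n(e⁻) = 3 × 0.1981 = 0.5943 mol
The cells are in series, so the same charge (and hence the same n(e⁻) = 0.5943 mol) passes through both.
Na⁺ + e⁻ → Na, so n(Na) = 0.5943 mol
m(Na) = 0.5943 × 22.99 = 13.7 g

13.7 g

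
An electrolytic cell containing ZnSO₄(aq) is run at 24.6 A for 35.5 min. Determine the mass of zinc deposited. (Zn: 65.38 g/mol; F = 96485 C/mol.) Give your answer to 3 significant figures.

Charge passed = 24.6 × 2130 = 52400 C
Moles of electrons = 52400 / 96485 = 0.5431 mol
Zn²⁺ + 2e⁻ → Zn, so n(Zn) = 0.5431 / 2 = 0.2716 mol
m = 0.2716 × 65.38 = 17.8 g

17.8 g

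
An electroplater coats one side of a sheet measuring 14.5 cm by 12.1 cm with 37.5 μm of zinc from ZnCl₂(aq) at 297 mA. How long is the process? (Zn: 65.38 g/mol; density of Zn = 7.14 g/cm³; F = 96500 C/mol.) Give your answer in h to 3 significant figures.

13.0 h

Plated area = 14.5 × 12.1 = 175.5 cm²
Volume = 175.5 × 37.5×10⁻⁴ cm = 0.6581 cm³
m(Zn) = 0.6581 × 7.14 = 4.699 g
n(Zn) = 4.699 / 65.38 = 0.07187 mol; n(e⁻) = 2 × 0.07187 = 0.1437 mol
Q = 0.1437 × 96500 = 13870 C
t = 13870 / 0.297 = 46700 s = 13.0 h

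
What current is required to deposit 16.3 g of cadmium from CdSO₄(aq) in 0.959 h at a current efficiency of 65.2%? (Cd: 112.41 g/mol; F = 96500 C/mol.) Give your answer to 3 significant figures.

n(Cd) = 16.3 / 112.41 = 0.1450 mol
Cd²⁺ + 2e⁻ → Cd, so n(e⁻) = 2 × 0.1450 = 0.2900 mol
Q = 0.2900 × 96500 / 0.652 = 42920 C
I = Q / t = 42920 / 3452.4 s = 12.4 A

12.4 A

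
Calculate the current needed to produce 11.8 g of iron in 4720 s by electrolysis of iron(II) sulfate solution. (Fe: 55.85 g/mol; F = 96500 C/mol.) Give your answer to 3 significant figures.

8.64 A

n(Fe) = 11.8 / 55.85 = 0.2113 mol
Fe²⁺ + 2e⁻ → Fe, so n(e⁻) = 2 × 0.2113 = 0.4226 mol
Q = 0.4226 × 96500 = 40780 C
I = Q / t = 40780 / 4720 s = 8.64 A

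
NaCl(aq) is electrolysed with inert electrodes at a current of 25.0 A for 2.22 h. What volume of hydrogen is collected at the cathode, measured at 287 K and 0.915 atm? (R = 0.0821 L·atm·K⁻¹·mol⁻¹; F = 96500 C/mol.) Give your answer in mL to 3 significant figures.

Q = It = 25.0 × 7992 = 1.998×10^5 C
n(e⁻) = Q/F = 1.998×10^5/96500 = 2.070 mol
2H⁺ + 2e⁻ → H₂, so n(H₂) = 2.070 / 2 = 1.035 mol
V = nRT/P = 1.035 × 0.0821 × 287 / 0.915 = 26.65 L
= 26700 mL

26700 mL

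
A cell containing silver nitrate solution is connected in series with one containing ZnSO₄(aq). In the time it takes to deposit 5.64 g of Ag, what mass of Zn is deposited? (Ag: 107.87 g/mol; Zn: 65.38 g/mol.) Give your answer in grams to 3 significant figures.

1.71 g

n(Ag) = 5.64 / 107.87 = 0.05229 mol
Ag⁺ + e⁻ → Ag, so n(e⁻) = 0.05229 mol
In series, the same 0.05229 mol of electrons flows through the second cell.
Zn²⁺ + 2e⁻ → Zn, so n(Zn) = 0.05229 / 2 = 0.02615 mol
m(Zn) = 0.02615 × 65.38 = 1.71 g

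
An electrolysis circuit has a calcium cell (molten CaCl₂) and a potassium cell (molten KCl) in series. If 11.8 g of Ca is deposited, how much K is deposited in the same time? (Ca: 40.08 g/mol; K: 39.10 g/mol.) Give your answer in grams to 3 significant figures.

23.0 g

n(Ca) = 11.8 / 40.08 = 0.2944 mol
Ca²⁺ + 2e⁻ → Ca, so n(e⁻) = 2 × 0.2944 = 0.5888 mol
Same current for the same time ⇒ same n(e⁻) = 0.5888 mol in both cells.
K⁺ + e⁻ → K, so n(K) = 0.5888 mol
m(K) = 0.5888 × 39.10 = 23.0 g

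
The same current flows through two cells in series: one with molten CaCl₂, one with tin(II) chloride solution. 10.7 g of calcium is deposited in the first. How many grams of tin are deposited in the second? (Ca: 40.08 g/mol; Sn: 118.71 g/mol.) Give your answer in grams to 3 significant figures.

n(Ca) = 10.7 / 40.08 = 0.2670 mol
Ca²⁺ + 2e⁻ → Ca, so n(e⁻) = 2 × 0.2670 = 0.5340 mol
Same current for the same time ⇒ same n(e⁻) = 0.5340 mol in both cells.
Sn²⁺ + 2e⁻ → Sn, so n(Sn) = 0.5340 / 2 = 0.2670 mol
m(Sn) = 0.2670 × 118.71 = 31.7 g

31.7 g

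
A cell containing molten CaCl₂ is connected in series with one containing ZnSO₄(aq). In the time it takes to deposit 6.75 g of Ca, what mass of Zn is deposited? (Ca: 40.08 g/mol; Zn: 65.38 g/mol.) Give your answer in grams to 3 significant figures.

11.0 g

n(Ca) = 6.75 / 40.08 = 0.1684 mol
Ca²⁺ + 2e⁻ → Ca, so n(e⁻) = 2 × 0.1684 = 0.3368 mol
The cells are in series, so the same charge (and hence the same n(e⁻) = 0.3368 mol) passes through both.
Zn²⁺ + 2e⁻ → Zn, so n(Zn) = 0.3368 / 2 = 0.1684 mol
m(Zn) = 0.1684 × 65.38 = 11.0 g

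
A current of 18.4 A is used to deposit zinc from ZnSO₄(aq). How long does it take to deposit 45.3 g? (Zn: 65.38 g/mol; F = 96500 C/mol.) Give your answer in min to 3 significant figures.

n(Zn) = 45.3 / 65.38 = 0.6929 mol
Zn²⁺ + 2e⁻ → Zn, so n(e⁻) = 2 × 0.6929 = 1.386 mol
Q = 1.386 × 96500 = 1.337×10^5 C
t = Q / I = 1.337×10^5 / 18.4 = 7266 s = 121 min

121 min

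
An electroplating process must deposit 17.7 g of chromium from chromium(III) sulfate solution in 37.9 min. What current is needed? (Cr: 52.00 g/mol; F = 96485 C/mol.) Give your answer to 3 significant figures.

n(Cr) = 17.7 / 52.00 = 0.3404 mol
Cr³⁺ + 3e⁻ → Cr, so n(e⁻) = 3 × 0.3404 = 1.021 mol
Q = 1.021 × 96485 = 98510 C
I = Q / t = 98510 / 2274 s = 43.3 A

43.3 A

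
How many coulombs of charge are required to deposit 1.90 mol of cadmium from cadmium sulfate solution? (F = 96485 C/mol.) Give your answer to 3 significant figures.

3.67×10^5 C

Cd²⁺ + 2e⁻ → Cd, so n(e⁻) = 2 × 1.90 = 3.800 mol
Q = 3.800 × 96485 = 3.666×10^5 C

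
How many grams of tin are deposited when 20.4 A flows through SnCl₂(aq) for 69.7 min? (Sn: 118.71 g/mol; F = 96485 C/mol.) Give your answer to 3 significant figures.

52.5 g

Charge passed = 20.4 × 4182 = 85310 C
n(e⁻) = 85310 / 96485 = 0.8842 mol
Sn²⁺ + 2e⁻ → Sn, so n(Sn) = 0.8842 / 2 = 0.4421 mol
m = 0.4421 × 118.71 = 52.5 g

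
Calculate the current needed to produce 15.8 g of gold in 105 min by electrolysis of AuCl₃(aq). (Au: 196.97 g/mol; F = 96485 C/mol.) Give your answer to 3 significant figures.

3.69 A

n(Au) = 15.8 / 196.97 = 0.08022 mol
Au³⁺ + 3e⁻ → Au, so n(e⁻) = 3 × 0.08022 = 0.2407 mol
Q = 0.2407 × 96485 = 23220 C
I = Q / t = 23220 / 6300 s = 3.69 A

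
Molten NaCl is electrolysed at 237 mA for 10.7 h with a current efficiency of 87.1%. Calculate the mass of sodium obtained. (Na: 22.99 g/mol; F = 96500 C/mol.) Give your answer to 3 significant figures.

1.89 g

Q = 0.237 × 38520 = 9129 C
n(e⁻) = 9129 / 96500 = 0.09460 mol
Na⁺ + e⁻ → Na, so theoretical m(Na) = 0.09460 × 22.99 = 2.175 g
Actual mass = 87.1% × 2.175 = 1.89 g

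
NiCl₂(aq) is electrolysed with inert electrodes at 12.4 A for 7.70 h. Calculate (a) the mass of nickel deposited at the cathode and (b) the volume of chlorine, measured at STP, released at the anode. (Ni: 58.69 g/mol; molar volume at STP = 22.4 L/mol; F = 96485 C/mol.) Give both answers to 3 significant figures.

Q = 12.4 × 27720 = 3.437×10^5 C; n(e⁻) = 3.437×10^5 / 96485 = 3.562 mol
Cathode: Ni²⁺ + 2e⁻ → Ni → n(Ni) = 3.562/2 = 1.781 mol → 105 g
Anode: 2Cl⁻ → Cl₂ + 2e⁻ → n(Cl₂) = 3.562/2 = 1.781 mol → 39.9 L

105 g Ni; 39.9 L Cl₂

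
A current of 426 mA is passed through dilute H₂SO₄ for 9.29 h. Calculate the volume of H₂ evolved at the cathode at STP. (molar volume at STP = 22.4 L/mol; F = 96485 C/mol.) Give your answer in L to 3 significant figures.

1.65 L

Charge passed = 0.426 × 33444 = 14250 C
n(e⁻) = Q/F = 14250/96485 = 0.1477 mol
2H⁺ + 2e⁻ → H₂, so n(H₂) = 0.1477 / 2 = 0.07385 mol
V = 0.07385 × 22.4 = 1.654 L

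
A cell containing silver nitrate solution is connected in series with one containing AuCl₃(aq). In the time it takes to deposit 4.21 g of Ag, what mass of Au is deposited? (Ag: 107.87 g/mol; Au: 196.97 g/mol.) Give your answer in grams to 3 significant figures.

n(Ag) = 4.21 / 107.87 = 0.03903 mol
Ag⁺ + e⁻ → Ag, so n(e⁻) = 0.03903 mol
In series, the same 0.03903 mol of electrons flows through the second cell.
Au³⁺ + 3e⁻ → Au, so n(Au) = 0.03903 / 3 = 0.01301 mol
m(Au) = 0.01301 × 196.97 = 2.56 g

2.56 g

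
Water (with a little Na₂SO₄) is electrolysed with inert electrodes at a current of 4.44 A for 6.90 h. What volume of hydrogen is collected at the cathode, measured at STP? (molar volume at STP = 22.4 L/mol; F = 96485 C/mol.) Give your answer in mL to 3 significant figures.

12800 mL

Q = It = 4.44 × 24840 = 1.103×10^5 C
n(e⁻) = 1.103×10^5 / 96485 = 1.143 mol
2H⁺ + 2e⁻ → H₂, so n(H₂) = 1.143 / 2 = 0.5715 mol
V = 0.5715 × 22.4 = 12.80 L
= 12800 mL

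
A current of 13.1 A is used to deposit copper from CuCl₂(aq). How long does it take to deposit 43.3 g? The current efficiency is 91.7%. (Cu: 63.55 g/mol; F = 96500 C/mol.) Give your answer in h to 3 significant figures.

3.04 h

n(Cu) = 43.3 / 63.55 = 0.6814 mol
Cu²⁺ + 2e⁻ → Cu, so n(e⁻) = 2 × 0.6814 = 1.363 mol
Q = 1.363 × 96500 / 0.917 = 1.434×10^5 C
t = Q / I = 1.434×10^5 / 13.1 = 10950 s = 3.04 h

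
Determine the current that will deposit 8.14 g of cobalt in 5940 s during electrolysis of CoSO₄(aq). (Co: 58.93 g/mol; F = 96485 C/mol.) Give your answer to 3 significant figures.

4.49 A

n(Co) = 8.14 / 58.93 = 0.1381 mol
Co²⁺ + 2e⁻ → Co, so n(e⁻) = 2 × 0.1381 = 0.2762 mol
Q = 0.2762 × 96485 = 26650 C
I = Q / t = 26650 / 5940 s = 4.49 A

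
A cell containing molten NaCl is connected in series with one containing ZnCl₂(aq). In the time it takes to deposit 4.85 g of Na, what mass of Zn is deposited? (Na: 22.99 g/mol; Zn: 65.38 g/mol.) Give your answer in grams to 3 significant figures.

n(Na) = 4.85 / 22.99 = 0.2110 mol
Na⁺ + e⁻ → Na, so n(e⁻) = 0.2110 mol
Since the cells are in series, n(e⁻) in the Zn cell is also 0.2110 mol.
Zn²⁺ + 2e⁻ → Zn, so n(Zn) = 0.2110 / 2 = 0.1055 mol
m(Zn) = 0.1055 × 65.38 = 6.90 g

6.90 g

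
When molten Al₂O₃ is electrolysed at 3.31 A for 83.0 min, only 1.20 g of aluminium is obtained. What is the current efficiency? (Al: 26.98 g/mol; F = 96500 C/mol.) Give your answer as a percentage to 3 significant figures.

78.1%

Q = 3.31 × 4980 = 16480 C
n(e⁻) = 16480 / 96500 = 0.1708 mol
Al³⁺ + 3e⁻ → Al, so theoretical n(Al) = 0.05693 mol → 1.536 g
Efficiency = 1.20 / 1.536 = 0.7813 = 78.1%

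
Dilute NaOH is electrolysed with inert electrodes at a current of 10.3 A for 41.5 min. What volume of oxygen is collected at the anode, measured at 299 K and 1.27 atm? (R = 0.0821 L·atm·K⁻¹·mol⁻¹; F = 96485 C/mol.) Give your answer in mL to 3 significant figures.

1280 mL

Q = 10.3 A × 2490 s = 25650 C
n(e⁻) = 25650 / 96485 = 0.2658 mol
2H₂O → O₂ + 4H⁺ + 4e⁻, so n(O₂) = 0.2658 / 4 = 0.06645 mol
V = nRT/P = 0.06645 × 0.0821 × 299 / 1.27 = 1.284 L
= 1280 mL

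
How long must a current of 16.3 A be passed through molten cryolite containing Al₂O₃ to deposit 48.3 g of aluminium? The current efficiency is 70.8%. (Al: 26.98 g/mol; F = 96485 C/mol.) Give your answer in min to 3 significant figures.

748 min

n(Al) = 48.3 / 26.98 = 1.790 mol
Al³⁺ + 3e⁻ → Al, so n(e⁻) = 3 × 1.790 = 5.370 mol
Q = 5.370 × 96485 / 0.708 = 7.318×10^5 C
t = Q / I = 7.318×10^5 / 16.3 = 44900 s = 748 min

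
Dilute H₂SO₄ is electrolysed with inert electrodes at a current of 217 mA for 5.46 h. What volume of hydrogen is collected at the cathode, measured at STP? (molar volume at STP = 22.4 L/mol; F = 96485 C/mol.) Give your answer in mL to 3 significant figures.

Charge passed = 0.217 × 19656 = 4265 C
Moles of electrons = 4265 / 96485 = 0.04420 mol
2H⁺ + 2e⁻ → H₂, so n(H₂) = 0.04420 / 2 = 0.02210 mol
V = 0.02210 × 22.4 = 0.4950 L
= 495 mL

495 mL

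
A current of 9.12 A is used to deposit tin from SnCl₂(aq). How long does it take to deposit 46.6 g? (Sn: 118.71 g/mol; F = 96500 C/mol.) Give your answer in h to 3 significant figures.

n(Sn) = 46.6 / 118.71 = 0.3926 mol
Sn²⁺ + 2e⁻ → Sn, so n(e⁻) = 2 × 0.3926 = 0.7852 mol
Q = 0.7852 × 96500 = 75770 C
t = Q / I = 75770 / 9.12 = 8308 s = 2.31 h

2.31 h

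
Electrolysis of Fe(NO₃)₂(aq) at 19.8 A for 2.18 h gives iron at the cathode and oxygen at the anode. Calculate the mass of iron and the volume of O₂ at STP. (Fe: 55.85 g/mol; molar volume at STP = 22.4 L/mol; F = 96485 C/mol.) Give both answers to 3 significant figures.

Q = 19.8 × 7848 = 1.554×10^5 C; n(e⁻) = 1.554×10^5 / 96485 = 1.611 mol
Cathode: Fe²⁺ + 2e⁻ → Fe → n(Fe) = 1.611/2 = 0.8055 mol → 45.0 g
Anode: 2H₂O → O₂ + 4H⁺ + 4e⁻ → n(O₂) = 1.611/4 = 0.4028 mol → 9.02 L

45.0 g Fe; 9.02 L O₂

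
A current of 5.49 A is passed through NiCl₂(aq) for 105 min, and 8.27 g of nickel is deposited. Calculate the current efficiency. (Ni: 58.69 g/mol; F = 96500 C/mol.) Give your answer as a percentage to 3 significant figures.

Q = 5.49 × 6300 = 34590 C
n(e⁻) = 34590 / 96500 = 0.3584 mol
Ni²⁺ + 2e⁻ → Ni, so theoretical n(Ni) = 0.1792 mol → 10.52 g
Efficiency = 8.27 / 10.52 = 0.7861 = 78.6%

78.6%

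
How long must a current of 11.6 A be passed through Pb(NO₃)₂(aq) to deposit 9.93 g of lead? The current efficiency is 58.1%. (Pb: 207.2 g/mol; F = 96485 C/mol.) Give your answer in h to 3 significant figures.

n(Pb) = 9.93 / 207.2 = 0.04792 mol
Pb²⁺ + 2e⁻ → Pb, so n(e⁻) = 2 × 0.04792 = 0.09584 mol
Q = 0.09584 × 96485 / 0.581 = 15920 C
t = Q / I = 15920 / 11.6 = 1372 s = 0.381 h

0.381 h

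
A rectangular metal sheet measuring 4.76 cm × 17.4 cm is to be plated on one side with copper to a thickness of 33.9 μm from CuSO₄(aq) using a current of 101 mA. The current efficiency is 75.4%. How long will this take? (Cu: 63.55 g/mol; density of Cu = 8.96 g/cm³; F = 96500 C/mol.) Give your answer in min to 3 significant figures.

Plated area = 4.76 × 17.4 = 82.82 cm²
Volume = 82.82 × 33.9×10⁻⁴ cm = 0.2808 cm³
m(Cu) = 0.2808 × 8.96 = 2.516 g
n(Cu) = 2.516 / 63.55 = 0.03959 mol; n(e⁻) = 2 × 0.03959 = 0.07918 mol
Q = 0.07918 × 96500 / 0.754 = 10130 C
t = 10130 / 0.101 = 1.003×10^5 s = 1670 min

1670 min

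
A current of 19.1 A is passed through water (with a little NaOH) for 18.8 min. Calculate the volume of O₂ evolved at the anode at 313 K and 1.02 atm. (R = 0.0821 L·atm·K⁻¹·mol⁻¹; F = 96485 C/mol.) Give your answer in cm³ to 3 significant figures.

Charge passed = 19.1 × 1128 = 21540 C
n(e⁻) = Q/F = 21540/96485 = 0.2232 mol
2H₂O → O₂ + 4H⁺ + 4e⁻, so n(O₂) = 0.2232 / 4 = 0.05580 mol
V = nRT/P = 0.05580 × 0.0821 × 313 / 1.02 = 1.406 L
= 1410 cm³

1410 cm³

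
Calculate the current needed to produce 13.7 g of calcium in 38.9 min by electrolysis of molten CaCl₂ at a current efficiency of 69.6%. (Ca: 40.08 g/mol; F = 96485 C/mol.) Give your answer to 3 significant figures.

40.6 A

n(Ca) = 13.7 / 40.08 = 0.3418 mol
Ca²⁺ + 2e⁻ → Ca, so n(e⁻) = 2 × 0.3418 = 0.6836 mol
Q = 0.6836 × 96485 / 0.696 = 94770 C
I = Q / t = 94770 / 2334 s = 40.6 A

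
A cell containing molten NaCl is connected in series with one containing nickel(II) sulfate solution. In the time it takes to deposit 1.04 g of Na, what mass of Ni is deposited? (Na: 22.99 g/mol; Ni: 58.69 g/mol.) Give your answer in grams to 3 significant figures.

1.33 g

n(Na) = 1.04 / 22.99 = 0.04524 mol
Na⁺ + e⁻ → Na, so n(e⁻) = 0.04524 mol
Since the cells are in series, n(e⁻) in the Ni cell is also 0.04524 mol.
Ni²⁺ + 2e⁻ → Ni, so n(Ni) = 0.04524 / 2 = 0.02262 mol
m(Ni) = 0.02262 × 58.69 = 1.33 g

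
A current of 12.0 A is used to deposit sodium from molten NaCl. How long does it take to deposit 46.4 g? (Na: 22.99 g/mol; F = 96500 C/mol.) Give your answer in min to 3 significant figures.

271 min

n(Na) = 46.4 / 22.99 = 2.018 mol
Na⁺ + e⁻ → Na, so n(e⁻) = 2.018 mol
Q = 2.018 × 96500 = 1.947×10^5 C
t = Q / I = 1.947×10^5 / 12.0 = 16230 s = 271 min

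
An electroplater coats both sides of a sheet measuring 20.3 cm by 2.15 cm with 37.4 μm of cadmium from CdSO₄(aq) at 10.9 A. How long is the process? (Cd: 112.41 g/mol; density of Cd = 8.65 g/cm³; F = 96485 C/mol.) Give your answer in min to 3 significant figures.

7.41 min

Plated area = 2 × 20.3 × 2.15 = 87.29 cm²
Volume = 87.29 × 37.4×10⁻⁴ cm = 0.3265 cm³
m(Cd) = 0.3265 × 8.65 = 2.824 g
n(Cd) = 2.824 / 112.41 = 0.02512 mol; n(e⁻) = 2 × 0.02512 = 0.05024 mol
Q = 0.05024 × 96485 = 4847 C
t = 4847 / 10.9 = 444.7 s = 7.41 min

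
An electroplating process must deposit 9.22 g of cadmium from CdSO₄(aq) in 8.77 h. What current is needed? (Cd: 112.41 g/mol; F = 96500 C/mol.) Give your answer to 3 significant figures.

0.501 A

n(Cd) = 9.22 / 112.41 = 0.08202 mol
Cd²⁺ + 2e⁻ → Cd, so n(e⁻) = 2 × 0.08202 = 0.1640 mol
Q = 0.1640 × 96500 = 15830 C
I = Q / t = 15830 / 31572 s = 0.501 A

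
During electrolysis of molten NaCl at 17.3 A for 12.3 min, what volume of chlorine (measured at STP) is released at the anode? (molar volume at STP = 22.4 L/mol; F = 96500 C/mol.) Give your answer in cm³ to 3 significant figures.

1480 cm³

Charge passed = 17.3 × 738 = 12770 C
Moles of electrons = 12770 / 96500 = 0.1323 mol
2Cl⁻ → Cl₂ + 2e⁻, so n(Cl₂) = 0.1323 / 2 = 0.06615 mol
V = 0.06615 × 22.4 = 1.482 L
= 1480 cm³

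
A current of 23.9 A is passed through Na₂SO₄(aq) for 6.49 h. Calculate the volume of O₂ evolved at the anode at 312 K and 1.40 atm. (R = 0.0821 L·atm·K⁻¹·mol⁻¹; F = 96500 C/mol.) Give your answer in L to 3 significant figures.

26.5 L

Q = 23.9 A × 23364 s = 5.584×10^5 C
Moles of electrons = 5.584×10^5 / 96500 = 5.787 mol
2H₂O → O₂ + 4H⁺ + 4e⁻, so n(O₂) = 5.787 / 4 = 1.447 mol
V = nRT/P = 1.447 × 0.0821 × 312 / 1.40 = 26.48 L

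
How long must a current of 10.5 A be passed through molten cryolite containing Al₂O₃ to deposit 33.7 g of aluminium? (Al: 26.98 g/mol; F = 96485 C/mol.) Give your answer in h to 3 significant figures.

n(Al) = 33.7 / 26.98 = 1.249 mol
Al³⁺ + 3e⁻ → Al, so n(e⁻) = 3 × 1.249 = 3.747 mol
Q = 3.747 × 96485 = 3.615×10^5 C
t = Q / I = 3.615×10^5 / 10.5 = 34430 s = 9.56 h

9.56 h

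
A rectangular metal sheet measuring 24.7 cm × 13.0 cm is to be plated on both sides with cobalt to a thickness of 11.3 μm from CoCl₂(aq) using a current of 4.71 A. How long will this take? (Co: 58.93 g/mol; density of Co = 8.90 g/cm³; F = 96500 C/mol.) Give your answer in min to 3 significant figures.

74.8 min

Plated area = 2 × 24.7 × 13.0 = 642.2 cm²
Volume = 642.2 × 11.3×10⁻⁴ cm = 0.7257 cm³
m(Co) = 0.7257 × 8.90 = 6.459 g
n(Co) = 6.459 / 58.93 = 0.1096 mol; n(e⁻) = 2 × 0.1096 = 0.2192 mol
Q = 0.2192 × 96500 = 21150 C
t = 21150 / 4.71 = 4490 s = 74.8 min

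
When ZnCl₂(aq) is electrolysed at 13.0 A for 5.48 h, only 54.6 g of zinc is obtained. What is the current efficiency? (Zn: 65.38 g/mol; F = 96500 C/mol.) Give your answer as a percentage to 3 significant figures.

Q = 13.0 × 19728 = 2.565×10^5 C
n(e⁻) = 2.565×10^5 / 96500 = 2.658 mol
Zn²⁺ + 2e⁻ → Zn, so theoretical n(Zn) = 1.329 mol → 86.89 g
Efficiency = 54.6 / 86.89 = 0.6284 = 62.8%

62.8%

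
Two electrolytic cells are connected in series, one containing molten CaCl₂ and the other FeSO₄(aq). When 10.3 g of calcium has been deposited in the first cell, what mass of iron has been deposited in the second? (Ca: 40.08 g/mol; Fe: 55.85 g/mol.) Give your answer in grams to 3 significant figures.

n(Ca) = 10.3 / 40.08 = 0.2570 mol
Ca²⁺ + 2e⁻ → Ca, so n(e⁻) = 2 × 0.2570 = 0.5140 mol
Since the cells are in series, n(e⁻) in the Fe cell is also 0.5140 mol.
Fe²⁺ + 2e⁻ → Fe, so n(Fe) = 0.5140 / 2 = 0.2570 mol
m(Fe) = 0.2570 × 55.85 = 14.4 g

14.4 g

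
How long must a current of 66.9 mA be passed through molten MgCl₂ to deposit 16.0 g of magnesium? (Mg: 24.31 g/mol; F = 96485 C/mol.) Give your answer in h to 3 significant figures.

527 h

n(Mg) = 16.0 / 24.31 = 0.6582 mol
Mg²⁺ + 2e⁻ → Mg, so n(e⁻) = 2 × 0.6582 = 1.316 mol
Q = 1.316 × 96485 = 1.270×10^5 C
t = Q / I = 1.270×10^5 / 0.0669 = 1.898×10^6 s = 527 h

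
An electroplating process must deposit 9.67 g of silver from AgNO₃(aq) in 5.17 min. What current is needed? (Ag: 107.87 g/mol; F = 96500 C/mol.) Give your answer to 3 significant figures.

n(Ag) = 9.67 / 107.87 = 0.08964 mol
Ag⁺ + e⁻ → Ag, so n(e⁻) = 0.08964 mol
Q = 0.08964 × 96500 = 8650 C
I = Q / t = 8650 / 310.2 s = 27.9 A

27.9 A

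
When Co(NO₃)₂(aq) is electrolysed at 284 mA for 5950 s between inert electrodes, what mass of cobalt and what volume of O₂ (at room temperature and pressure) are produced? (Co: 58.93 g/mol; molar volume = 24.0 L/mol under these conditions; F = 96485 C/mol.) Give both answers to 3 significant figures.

Q = 0.284 × 5950 = 1690 C; n(e⁻) = 1690 / 96485 = 0.01752 mol
Cathode: Co²⁺ + 2e⁻ → Co → n(Co) = 0.01752/2 = 0.008760 mol → 0.516 g
Anode: 2H₂O → O₂ + 4H⁺ + 4e⁻ → n(O₂) = 0.01752/4 = 0.004380 mol → 0.105 L

0.516 g Co; 0.105 L O₂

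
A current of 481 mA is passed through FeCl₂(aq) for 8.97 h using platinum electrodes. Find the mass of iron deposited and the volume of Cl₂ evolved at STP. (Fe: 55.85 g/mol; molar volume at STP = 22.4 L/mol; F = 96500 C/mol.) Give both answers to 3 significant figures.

Q = 0.481 × 32292 = 15530 C; n(e⁻) = 15530 / 96500 = 0.1609 mol
Cathode: Fe²⁺ + 2e⁻ → Fe → n(Fe) = 0.1609/2 = 0.08045 mol → 4.49 g
Anode: 2Cl⁻ → Cl₂ + 2e⁻ → n(Cl₂) = 0.1609/2 = 0.08045 mol → 1.80 L

4.49 g Fe; 1.80 L Cl₂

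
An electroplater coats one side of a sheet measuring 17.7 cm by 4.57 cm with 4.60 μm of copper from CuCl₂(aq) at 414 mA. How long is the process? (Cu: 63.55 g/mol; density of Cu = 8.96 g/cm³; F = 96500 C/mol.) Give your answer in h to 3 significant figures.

Plated area = 17.7 × 4.57 = 80.89 cm²
Volume = 80.89 × 4.60×10⁻⁴ cm = 0.03721 cm³
m(Cu) = 0.03721 × 8.96 = 0.3334 g
n(Cu) = 0.3334 / 63.55 = 0.005246 mol; n(e⁻) = 2 × 0.005246 = 0.01049 mol
Q = 0.01049 × 96500 = 1012 C
t = 1012 / 0.414 = 2444 s = 0.679 h

0.679 h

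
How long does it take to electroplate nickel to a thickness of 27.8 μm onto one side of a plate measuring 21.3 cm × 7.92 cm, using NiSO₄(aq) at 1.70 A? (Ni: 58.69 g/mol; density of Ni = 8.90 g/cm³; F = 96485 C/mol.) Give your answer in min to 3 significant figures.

135 min

Plated area = 21.3 × 7.92 = 168.7 cm²
Volume = 168.7 × 27.8×10⁻⁴ cm = 0.4690 cm³
m(Ni) = 0.4690 × 8.90 = 4.174 g
n(Ni) = 4.174 / 58.69 = 0.07112 mol; n(e⁻) = 2 × 0.07112 = 0.1422 mol
Q = 0.1422 × 96485 = 13720 C
t = 13720 / 1.70 = 8071 s = 135 min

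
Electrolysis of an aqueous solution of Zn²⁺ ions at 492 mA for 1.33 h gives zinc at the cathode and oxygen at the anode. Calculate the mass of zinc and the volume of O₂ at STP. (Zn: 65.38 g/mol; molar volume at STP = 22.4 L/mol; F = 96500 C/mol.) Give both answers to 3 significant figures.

Q = 0.492 × 4788 = 2356 C; n(e⁻) = 2356 / 96500 = 0.02441 mol
Cathode: Zn²⁺ + 2e⁻ → Zn → n(Zn) = 0.02441/2 = 0.01221 mol → 0.798 g
Anode: 2H₂O → O₂ + 4H⁺ + 4e⁻ → n(O₂) = 0.02441/4 = 0.006103 mol → 0.137 L

0.798 g Zn; 0.137 L O₂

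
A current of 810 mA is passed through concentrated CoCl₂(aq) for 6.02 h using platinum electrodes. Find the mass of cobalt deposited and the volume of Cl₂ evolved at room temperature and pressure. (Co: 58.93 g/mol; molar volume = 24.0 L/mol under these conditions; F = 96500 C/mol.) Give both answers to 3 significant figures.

5.36 g Co; 2.18 L Cl₂

Q = 0.810 × 21672 = 17550 C; n(e⁻) = 17550 / 96500 = 0.1819 mol
Cathode: Co²⁺ + 2e⁻ → Co → n(Co) = 0.1819/2 = 0.09095 mol → 5.36 g
Anode: 2Cl⁻ → Cl₂ + 2e⁻ → n(Cl₂) = 0.1819/2 = 0.09095 mol → 2.18 L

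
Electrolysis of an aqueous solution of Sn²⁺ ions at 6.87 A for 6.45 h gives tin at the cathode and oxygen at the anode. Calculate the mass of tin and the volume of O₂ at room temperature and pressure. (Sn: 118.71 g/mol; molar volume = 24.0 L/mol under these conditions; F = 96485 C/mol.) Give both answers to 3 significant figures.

Q = 6.87 × 23220 = 1.595×10^5 C; n(e⁻) = 1.595×10^5 / 96485 = 1.653 mol
Cathode: Sn²⁺ + 2e⁻ → Sn → n(Sn) = 1.653/2 = 0.8265 mol → 98.1 g
Anode: 2H₂O → O₂ + 4H⁺ + 4e⁻ → n(O₂) = 1.653/4 = 0.4133 mol → 9.92 L

98.1 g Sn; 9.92 L O₂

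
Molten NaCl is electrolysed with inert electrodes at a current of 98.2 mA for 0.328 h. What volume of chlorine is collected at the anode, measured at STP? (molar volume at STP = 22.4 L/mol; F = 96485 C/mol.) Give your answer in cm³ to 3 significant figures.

Charge passed = 0.0982 × 1180.8 = 116.0 C
n(e⁻) = 116.0 / 96485 = 0.001202 mol
2Cl⁻ → Cl₂ + 2e⁻, so n(Cl₂) = 0.001202 / 2 = 6.010×10^-4 mol
V = 6.010×10^-4 × 22.4 = 0.01346 L
= 13.5 cm³

13.5 cm³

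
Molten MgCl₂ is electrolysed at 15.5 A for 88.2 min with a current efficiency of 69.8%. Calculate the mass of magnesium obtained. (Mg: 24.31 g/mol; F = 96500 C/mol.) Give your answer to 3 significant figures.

7.21 g

Q = 15.5 × 5292 = 82030 C
n(e⁻) = 82030 / 96500 = 0.8501 mol
Mg²⁺ + 2e⁻ → Mg, so theoretical m(Mg) = 0.4251 × 24.31 = 10.33 g
Actual mass = 69.8% × 10.33 = 7.21 g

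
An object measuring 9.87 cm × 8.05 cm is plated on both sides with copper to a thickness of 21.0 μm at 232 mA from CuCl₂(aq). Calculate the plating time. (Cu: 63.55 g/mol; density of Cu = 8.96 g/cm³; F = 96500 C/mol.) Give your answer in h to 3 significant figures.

Plated area = 2 × 9.87 × 8.05 = 158.9 cm²
Volume = 158.9 × 21.0×10⁻⁴ cm = 0.3337 cm³
m(Cu) = 0.3337 × 8.96 = 2.990 g
n(Cu) = 2.990 / 63.55 = 0.04705 mol; n(e⁻) = 2 × 0.04705 = 0.09410 mol
Q = 0.09410 × 96500 = 9081 C
t = 9081 / 0.232 = 39140 s = 10.9 h

10.9 h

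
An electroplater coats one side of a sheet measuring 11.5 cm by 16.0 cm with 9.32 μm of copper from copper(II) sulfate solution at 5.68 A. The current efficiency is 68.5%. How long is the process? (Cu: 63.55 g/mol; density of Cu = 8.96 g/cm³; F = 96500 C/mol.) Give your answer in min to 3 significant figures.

Plated area = 11.5 × 16.0 = 184.0 cm²
Volume = 184.0 × 9.32×10⁻⁴ cm = 0.1715 cm³
m(Cu) = 0.1715 × 8.96 = 1.537 g
n(Cu) = 1.537 / 63.55 = 0.02419 mol; n(e⁻) = 2 × 0.02419 = 0.04838 mol
Q = 0.04838 × 96500 / 0.685 = 6816 C
t = 6816 / 5.68 = 1200 s = 20.0 min

20.0 min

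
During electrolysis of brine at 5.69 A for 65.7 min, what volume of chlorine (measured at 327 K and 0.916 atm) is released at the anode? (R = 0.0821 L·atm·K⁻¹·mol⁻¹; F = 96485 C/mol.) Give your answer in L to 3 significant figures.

Q = 5.69 A × 3942 s = 22430 C
n(e⁻) = Q/F = 22430/96485 = 0.2325 mol
2Cl⁻ → Cl₂ + 2e⁻, so n(Cl₂) = 0.2325 / 2 = 0.1163 mol
V = nRT/P = 0.1163 × 0.0821 × 327 / 0.916 = 3.409 L

3.41 L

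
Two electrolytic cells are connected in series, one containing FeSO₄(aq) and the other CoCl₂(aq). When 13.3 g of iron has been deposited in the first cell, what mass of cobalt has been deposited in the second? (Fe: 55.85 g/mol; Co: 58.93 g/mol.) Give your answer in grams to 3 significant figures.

n(Fe) = 13.3 / 55.85 = 0.2381 mol
Fe²⁺ + 2e⁻ → Fe, so n(e⁻) = 2 × 0.2381 = 0.4762 mol
Same current for the same time ⇒ same n(e⁻) = 0.4762 mol in both cells.
Co²⁺ + 2e⁻ → Co, so n(Co) = 0.4762 / 2 = 0.2381 mol
m(Co) = 0.2381 × 58.93 = 14.0 g

14.0 g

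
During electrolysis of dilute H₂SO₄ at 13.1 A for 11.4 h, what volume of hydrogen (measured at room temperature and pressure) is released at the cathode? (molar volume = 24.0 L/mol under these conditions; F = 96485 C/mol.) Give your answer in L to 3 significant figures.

66.9 L

Charge passed = 13.1 × 41040 = 5.376×10^5 C
Moles of electrons = 5.376×10^5 / 96485 = 5.572 mol
2H⁺ + 2e⁻ → H₂, so n(H₂) = 5.572 / 2 = 2.786 mol
V = 2.786 × 24.0 = 66.86 L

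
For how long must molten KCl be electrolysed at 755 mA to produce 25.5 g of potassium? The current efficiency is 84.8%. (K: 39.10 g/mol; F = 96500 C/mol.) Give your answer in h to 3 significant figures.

n(K) = 25.5 / 39.10 = 0.6522 mol
K⁺ + e⁻ → K, so n(e⁻) = 0.6522 mol
Q = 0.6522 × 96500 / 0.848 = 74220 C
t = Q / I = 74220 / 0.755 = 98300 s = 27.3 h

27.3 h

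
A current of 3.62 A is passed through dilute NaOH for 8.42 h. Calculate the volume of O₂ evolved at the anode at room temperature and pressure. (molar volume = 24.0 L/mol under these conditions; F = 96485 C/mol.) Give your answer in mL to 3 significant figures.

6820 mL

Charge passed = 3.62 × 30312 = 1.097×10^5 C
n(e⁻) = Q/F = 1.097×10^5/96485 = 1.137 mol
2H₂O → O₂ + 4H⁺ + 4e⁻, so n(O₂) = 1.137 / 4 = 0.2843 mol
V = 0.2843 × 24.0 = 6.823 L
= 6820 mL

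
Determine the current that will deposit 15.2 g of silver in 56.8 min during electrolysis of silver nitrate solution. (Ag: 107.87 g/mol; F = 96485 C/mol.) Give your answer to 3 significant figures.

n(Ag) = 15.2 / 107.87 = 0.1409 mol
Ag⁺ + e⁻ → Ag, so n(e⁻) = 0.1409 mol
Q = 0.1409 × 96485 = 13590 C
I = Q / t = 13590 / 3408 s = 3.99 A

3.99 A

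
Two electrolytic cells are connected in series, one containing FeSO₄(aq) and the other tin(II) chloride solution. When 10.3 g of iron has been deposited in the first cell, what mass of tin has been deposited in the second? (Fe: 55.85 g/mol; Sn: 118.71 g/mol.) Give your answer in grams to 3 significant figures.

21.9 g

n(Fe) = 10.3 / 55.85 = 0.1844 mol
Fe²⁺ + 2e⁻ → Fe, so n(e⁻) = 2 × 0.1844 = 0.3688 mol
Same current for the same time ⇒ same n(e⁻) = 0.3688 mol in both cells.
Sn²⁺ + 2e⁻ → Sn, so n(Sn) = 0.3688 / 2 = 0.1844 mol
m(Sn) = 0.1844 × 118.71 = 21.9 g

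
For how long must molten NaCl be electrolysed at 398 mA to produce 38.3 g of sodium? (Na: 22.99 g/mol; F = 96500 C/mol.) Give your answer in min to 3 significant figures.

n(Na) = 38.3 / 22.99 = 1.666 mol
Na⁺ + e⁻ → Na, so n(e⁻) = 1.666 mol
Q = 1.666 × 96500 = 1.608×10^5 C
t = Q / I = 1.608×10^5 / 0.398 = 4.040×10^5 s = 6730 min

6730 min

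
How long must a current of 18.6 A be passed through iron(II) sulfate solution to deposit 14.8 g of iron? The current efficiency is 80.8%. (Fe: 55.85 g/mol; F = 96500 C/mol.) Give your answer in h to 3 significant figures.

n(Fe) = 14.8 / 55.85 = 0.2650 mol
Fe²⁺ + 2e⁻ → Fe, so n(e⁻) = 2 × 0.2650 = 0.5300 mol
Q = 0.5300 × 96500 / 0.808 = 63300 C
t = Q / I = 63300 / 18.6 = 3403 s = 0.945 h

0.945 h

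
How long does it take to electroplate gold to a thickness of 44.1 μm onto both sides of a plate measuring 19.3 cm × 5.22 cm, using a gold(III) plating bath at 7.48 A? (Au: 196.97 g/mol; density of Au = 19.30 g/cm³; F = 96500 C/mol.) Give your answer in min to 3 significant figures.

Plated area = 2 × 19.3 × 5.22 = 201.5 cm²
Volume = 201.5 × 44.1×10⁻⁴ cm = 0.8886 cm³
m(Au) = 0.8886 × 19.30 = 17.15 g
n(Au) = 17.15 / 196.97 = 0.08707 mol; n(e⁻) = 3 × 0.08707 = 0.2612 mol
Q = 0.2612 × 96500 = 25210 C
t = 25210 / 7.48 = 3370 s = 56.2 min

56.2 min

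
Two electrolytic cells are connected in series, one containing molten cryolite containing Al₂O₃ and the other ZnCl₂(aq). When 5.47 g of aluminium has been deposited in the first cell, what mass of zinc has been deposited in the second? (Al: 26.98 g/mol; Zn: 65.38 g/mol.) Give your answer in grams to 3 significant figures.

n(Al) = 5.47 / 26.98 = 0.2027 mol
Al³⁺ + 3e⁻ → Al, so n(e⁻) = 3 × 0.2027 = 0.6081 mol
The cells are in series, so the same charge (and hence the same n(e⁻) = 0.6081 mol) passes through both.
Zn²⁺ + 2e⁻ → Zn, so n(Zn) = 0.6081 / 2 = 0.3041 mol
m(Zn) = 0.3041 × 65.38 = 19.9 g

19.9 g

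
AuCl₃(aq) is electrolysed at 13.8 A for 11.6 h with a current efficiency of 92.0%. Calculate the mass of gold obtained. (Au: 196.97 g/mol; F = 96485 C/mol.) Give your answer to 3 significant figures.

361 g

Q = 13.8 × 41760 = 5.763×10^5 C
n(e⁻) = 5.763×10^5 / 96485 = 5.973 mol
Au³⁺ + 3e⁻ → Au, so theoretical m(Au) = 1.991 × 196.97 = 392.2 g
Actual mass = 92.0% × 392.2 = 361 g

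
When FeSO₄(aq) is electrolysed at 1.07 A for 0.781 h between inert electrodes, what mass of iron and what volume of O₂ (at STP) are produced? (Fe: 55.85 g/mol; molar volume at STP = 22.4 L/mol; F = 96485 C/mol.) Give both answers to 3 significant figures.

0.871 g Fe; 0.175 L O₂

Q = 1.07 × 2811.6 = 3008 C; n(e⁻) = 3008 / 96485 = 0.03118 mol
Cathode: Fe²⁺ + 2e⁻ → Fe → n(Fe) = 0.03118/2 = 0.01559 mol → 0.871 g
Anode: 2H₂O → O₂ + 4H⁺ + 4e⁻ → n(O₂) = 0.03118/4 = 0.007795 mol → 0.175 L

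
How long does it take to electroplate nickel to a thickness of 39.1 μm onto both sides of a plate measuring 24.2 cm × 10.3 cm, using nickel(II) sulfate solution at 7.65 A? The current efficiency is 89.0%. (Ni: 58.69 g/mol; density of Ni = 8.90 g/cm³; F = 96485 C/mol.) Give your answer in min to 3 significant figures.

Plated area = 2 × 24.2 × 10.3 = 498.5 cm²
Volume = 498.5 × 39.1×10⁻⁴ cm = 1.949 cm³
m(Ni) = 1.949 × 8.90 = 17.35 g
n(Ni) = 17.35 / 58.69 = 0.2956 mol; n(e⁻) = 2 × 0.2956 = 0.5912 mol
Q = 0.5912 × 96485 / 0.890 = 64090 C
t = 64090 / 7.65 = 8378 s = 140 min

140 min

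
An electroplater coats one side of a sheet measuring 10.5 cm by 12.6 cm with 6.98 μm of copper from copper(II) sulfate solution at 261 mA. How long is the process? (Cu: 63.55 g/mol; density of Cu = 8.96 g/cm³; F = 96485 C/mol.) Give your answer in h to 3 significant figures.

Plated area = 10.5 × 12.6 = 132.3 cm²
Volume = 132.3 × 6.98×10⁻⁴ cm = 0.09235 cm³
m(Cu) = 0.09235 × 8.96 = 0.8275 g
n(Cu) = 0.8275 / 63.55 = 0.01302 mol; n(e⁻) = 2 × 0.01302 = 0.02604 mol
Q = 0.02604 × 96485 = 2512 C
t = 2512 / 0.261 = 9625 s = 2.67 h

2.67 h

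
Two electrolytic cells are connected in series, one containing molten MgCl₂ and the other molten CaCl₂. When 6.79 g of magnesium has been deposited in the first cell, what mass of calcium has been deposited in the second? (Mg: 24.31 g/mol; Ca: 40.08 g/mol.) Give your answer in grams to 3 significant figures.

11.2 g

n(Mg) = 6.79 / 24.31 = 0.2793 mol
Mg²⁺ + 2e⁻ → Mg, so n(e⁻) = 2 × 0.2793 = 0.5586 mol
In series, the same 0.5586 mol of electrons flows through the second cell.
Ca²⁺ + 2e⁻ → Ca, so n(Ca) = 0.5586 / 2 = 0.2793 mol
m(Ca) = 0.2793 × 40.08 = 11.2 g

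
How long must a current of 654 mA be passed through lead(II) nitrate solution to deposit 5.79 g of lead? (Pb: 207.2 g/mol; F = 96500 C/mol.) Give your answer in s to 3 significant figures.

n(Pb) = 5.79 / 207.2 = 0.02794 mol
Pb²⁺ + 2e⁻ → Pb, so n(e⁻) = 2 × 0.02794 = 0.05588 mol
Q = 0.05588 × 96500 = 5392 C
t = Q / I = 5392 / 0.654 = 8245 s

8250 s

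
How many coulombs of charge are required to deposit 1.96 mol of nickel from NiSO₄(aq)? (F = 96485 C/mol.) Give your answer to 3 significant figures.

3.78×10^5 C

Ni²⁺ + 2e⁻ → Ni, so n(e⁻) = 2 × 1.96 = 3.920 mol
Q = 3.920 × 96485 = 3.782×10^5 C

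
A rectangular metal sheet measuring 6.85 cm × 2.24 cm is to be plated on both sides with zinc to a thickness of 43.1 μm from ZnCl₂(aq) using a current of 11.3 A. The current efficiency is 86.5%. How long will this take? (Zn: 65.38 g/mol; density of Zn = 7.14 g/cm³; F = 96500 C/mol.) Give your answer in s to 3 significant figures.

285 s

Plated area = 2 × 6.85 × 2.24 = 30.69 cm²
Volume = 30.69 × 43.1×10⁻⁴ cm = 0.1323 cm³
m(Zn) = 0.1323 × 7.14 = 0.9446 g
n(Zn) = 0.9446 / 65.38 = 0.01445 mol; n(e⁻) = 2 × 0.01445 = 0.02890 mol
Q = 0.02890 × 96500 / 0.865 = 3224 C
t = 3224 / 11.3 = 285.3 s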